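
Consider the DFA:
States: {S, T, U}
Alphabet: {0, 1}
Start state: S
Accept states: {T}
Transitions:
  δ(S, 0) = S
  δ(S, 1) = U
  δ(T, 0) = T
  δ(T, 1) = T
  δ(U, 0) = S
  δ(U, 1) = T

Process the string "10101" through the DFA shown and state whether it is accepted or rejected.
Processing string "10101":
  S --1--> U
  U --0--> S
  S --1--> U
  U --0--> S
  S --1--> U
Final state: U
Accept states: {T}
No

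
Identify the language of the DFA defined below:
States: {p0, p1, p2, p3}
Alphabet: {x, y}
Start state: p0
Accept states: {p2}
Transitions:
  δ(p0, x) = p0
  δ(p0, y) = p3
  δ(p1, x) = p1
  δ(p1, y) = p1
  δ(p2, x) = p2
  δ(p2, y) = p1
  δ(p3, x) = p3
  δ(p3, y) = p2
Testing a few strings:
  'yxxy' → accept
  'yx' → reject
  'x' → reject
  'yyxx' → accept
State roles: p0=zero y's; p1=≥ three y's (dead); p2=two y's; p3=one y
All strings over {x,y} containing exactly two y's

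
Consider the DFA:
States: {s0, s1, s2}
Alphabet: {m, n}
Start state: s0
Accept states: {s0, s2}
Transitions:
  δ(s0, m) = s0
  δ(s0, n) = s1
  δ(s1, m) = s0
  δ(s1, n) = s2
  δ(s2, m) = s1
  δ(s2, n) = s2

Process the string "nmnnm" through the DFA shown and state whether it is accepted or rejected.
Processing string "nmnnm":
  s0 --n--> s1
  s1 --m--> s0
  s0 --n--> s1
  s1 --n--> s2
  s2 --m--> s1
Final state: s1
Accept states: {s0, s2}
No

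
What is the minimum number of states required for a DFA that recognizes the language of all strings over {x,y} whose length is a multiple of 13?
By Myhill–Nerode, count the distinguishable equivalence classes: 13 classes — one per residue of the length mod 13; class i is distinguished from class j by any string of length (13 − i) mod 13.
13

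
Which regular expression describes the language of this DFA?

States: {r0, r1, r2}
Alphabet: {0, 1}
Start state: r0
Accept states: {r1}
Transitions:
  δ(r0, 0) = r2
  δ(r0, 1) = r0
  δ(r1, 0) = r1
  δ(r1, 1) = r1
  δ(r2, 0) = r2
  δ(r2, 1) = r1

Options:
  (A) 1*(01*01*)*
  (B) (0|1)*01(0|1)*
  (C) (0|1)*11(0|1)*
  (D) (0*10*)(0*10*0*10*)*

Check each option against the DFA on short strings; one disagreement eliminates an option:
  (A) 1*(01*01*)*: on ε the DFA stays in r0 and rejects (r0 ∉ Accept), but the regex matches it → eliminate
  (B) (0|1)*01(0|1)*: agrees with the DFA on every string of length ≤ 6
  (C) (0|1)*11(0|1)*: on '01' the DFA goes r0 → r2 → r1 and accepts (r1 ∈ Accept), but the regex does not match it → eliminate
  (D) (0*10*)(0*10*0*10*)*: on '1' the DFA goes r0 → r0 and rejects (r0 ∉ Accept), but the regex matches it → eliminate
Only (B) is consistent with the DFA.
(B) (0|1)*01(0|1)*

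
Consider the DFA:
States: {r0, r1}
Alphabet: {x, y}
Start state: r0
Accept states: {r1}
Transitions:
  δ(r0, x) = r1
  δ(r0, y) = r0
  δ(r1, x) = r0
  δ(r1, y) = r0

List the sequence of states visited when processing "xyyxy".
read 'x': r0 → r1
  read 'y': r1 → r0
  read 'y': r0 → r0
  read 'x': r0 → r1
  read 'y': r1 → r0
r0 -> r1 -> r0 -> r0 -> r1 -> r0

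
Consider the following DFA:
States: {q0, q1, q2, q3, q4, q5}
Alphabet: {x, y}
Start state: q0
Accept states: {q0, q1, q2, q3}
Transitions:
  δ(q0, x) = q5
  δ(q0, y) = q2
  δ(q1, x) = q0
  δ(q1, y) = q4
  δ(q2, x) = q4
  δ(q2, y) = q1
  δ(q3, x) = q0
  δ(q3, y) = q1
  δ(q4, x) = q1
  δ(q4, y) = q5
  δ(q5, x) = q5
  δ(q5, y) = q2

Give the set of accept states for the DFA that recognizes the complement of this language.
Complement accept states = All states \ Original accept states
= {q0, q1, q2, q3, q4, q5} \ {q0, q1, q2, q3}
{q4, q5}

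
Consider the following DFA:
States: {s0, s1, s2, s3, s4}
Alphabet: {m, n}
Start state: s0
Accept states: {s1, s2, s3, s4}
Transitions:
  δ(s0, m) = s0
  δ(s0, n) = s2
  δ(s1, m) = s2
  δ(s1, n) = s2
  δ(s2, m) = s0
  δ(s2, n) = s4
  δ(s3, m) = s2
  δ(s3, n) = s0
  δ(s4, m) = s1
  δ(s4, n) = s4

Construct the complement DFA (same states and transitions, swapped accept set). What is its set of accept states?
Complement accept states = All states \ Original accept states
= {s0, s1, s2, s3, s4} \ {s1, s2, s3, s4}
{s0}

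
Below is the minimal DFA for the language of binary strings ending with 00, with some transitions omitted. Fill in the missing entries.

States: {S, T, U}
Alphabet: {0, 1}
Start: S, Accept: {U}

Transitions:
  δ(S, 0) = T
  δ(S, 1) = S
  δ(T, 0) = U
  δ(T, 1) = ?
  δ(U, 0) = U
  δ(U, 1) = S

From the language and accept set, identify what each state tracks — S: last symbol not 0; T: one trailing 0; U: two trailing 0's.
Each missing δ(q, a) is the state matching the new tracked value after reading a.
δ(T, 1) = S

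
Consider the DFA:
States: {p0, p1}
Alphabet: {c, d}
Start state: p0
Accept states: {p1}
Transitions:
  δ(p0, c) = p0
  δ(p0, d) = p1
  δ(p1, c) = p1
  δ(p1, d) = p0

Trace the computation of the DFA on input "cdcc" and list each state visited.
read 'c': p0 → p0
  read 'd': p0 → p1
  read 'c': p1 → p1
  read 'c': p1 → p1
p0 -> p0 -> p1 -> p1 -> p1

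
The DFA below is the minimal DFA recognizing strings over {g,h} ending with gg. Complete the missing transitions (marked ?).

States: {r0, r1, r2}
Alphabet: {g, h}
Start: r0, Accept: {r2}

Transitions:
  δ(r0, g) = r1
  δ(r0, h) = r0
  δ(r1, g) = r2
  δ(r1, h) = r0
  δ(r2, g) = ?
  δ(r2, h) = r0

From the language and accept set, identify what each state tracks — r0: last symbol not g; r1: one trailing g; r2: two trailing g's.
Each missing δ(q, a) is the state matching the new tracked value after reading a.
δ(r2, g) = r2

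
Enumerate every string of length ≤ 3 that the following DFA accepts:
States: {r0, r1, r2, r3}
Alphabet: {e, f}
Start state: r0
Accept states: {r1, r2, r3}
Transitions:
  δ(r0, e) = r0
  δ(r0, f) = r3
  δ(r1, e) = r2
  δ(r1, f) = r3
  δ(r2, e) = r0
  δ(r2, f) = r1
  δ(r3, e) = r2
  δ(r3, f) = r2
f, ef, fe, ff, eef, efe, eff, fef, fff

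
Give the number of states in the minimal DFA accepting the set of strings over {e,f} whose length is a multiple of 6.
By Myhill–Nerode, count the distinguishable equivalence classes: 6 classes — one per residue of the length mod 6; class i is distinguished from class j by any string of length (6 − i) mod 6.
6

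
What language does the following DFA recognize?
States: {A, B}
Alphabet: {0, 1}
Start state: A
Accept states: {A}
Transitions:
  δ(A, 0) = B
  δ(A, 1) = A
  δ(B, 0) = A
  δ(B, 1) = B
Testing a few strings:
  '10' → reject
  '0' → reject
  '00' → accept
  '01' → reject
State roles: A=even number of 0's so far; B=odd number of 0's so far
All binary strings with an even number of 0's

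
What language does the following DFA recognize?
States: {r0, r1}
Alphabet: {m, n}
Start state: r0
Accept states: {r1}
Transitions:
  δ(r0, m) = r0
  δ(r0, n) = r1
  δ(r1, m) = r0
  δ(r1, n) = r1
Testing a few strings:
  'nnn' → accept
  'm' → reject
  'nm' → reject
  'n' → accept
State roles: r0=last symbol not n; r1=last symbol is n
All strings over {m,n} ending with n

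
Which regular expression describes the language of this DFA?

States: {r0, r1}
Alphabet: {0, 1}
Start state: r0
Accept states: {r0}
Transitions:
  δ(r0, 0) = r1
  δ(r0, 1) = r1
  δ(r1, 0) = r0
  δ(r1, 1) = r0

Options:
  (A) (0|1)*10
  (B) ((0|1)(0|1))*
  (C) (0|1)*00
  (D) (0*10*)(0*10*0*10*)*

Check each option against the DFA on short strings; one disagreement eliminates an option:
  (A) (0|1)*10: on ε the DFA stays in r0 and accepts (r0 ∈ Accept), but the regex does not match it → eliminate
  (B) ((0|1)(0|1))*: agrees with the DFA on every string of length ≤ 6
  (C) (0|1)*00: on ε the DFA stays in r0 and accepts (r0 ∈ Accept), but the regex does not match it → eliminate
  (D) (0*10*)(0*10*0*10*)*: on ε the DFA stays in r0 and accepts (r0 ∈ Accept), but the regex does not match it → eliminate
Only (B) is consistent with the DFA.
(B) ((0|1)(0|1))*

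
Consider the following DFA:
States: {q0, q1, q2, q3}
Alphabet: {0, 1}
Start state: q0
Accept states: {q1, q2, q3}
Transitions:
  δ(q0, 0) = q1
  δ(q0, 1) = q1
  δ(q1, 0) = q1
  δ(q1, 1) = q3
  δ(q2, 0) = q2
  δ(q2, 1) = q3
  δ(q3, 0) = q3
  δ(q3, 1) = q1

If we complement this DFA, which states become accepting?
Complement accept states = All states \ Original accept states
= {q0, q1, q2, q3} \ {q1, q2, q3}
{q0}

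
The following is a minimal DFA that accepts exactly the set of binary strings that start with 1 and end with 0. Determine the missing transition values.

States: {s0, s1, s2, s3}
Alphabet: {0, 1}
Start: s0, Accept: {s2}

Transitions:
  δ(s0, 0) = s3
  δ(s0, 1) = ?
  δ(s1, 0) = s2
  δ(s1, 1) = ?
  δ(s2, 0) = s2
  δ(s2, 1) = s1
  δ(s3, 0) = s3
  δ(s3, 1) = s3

From the language and accept set, identify what each state tracks — s0: no input read; s1: started with 1, last symbol 1; s2: started with 1, last symbol 0; s3: started with 0 (dead).
Each missing δ(q, a) is the state matching the new tracked value after reading a.
δ(s0, 1) = s1; δ(s1, 1) = s1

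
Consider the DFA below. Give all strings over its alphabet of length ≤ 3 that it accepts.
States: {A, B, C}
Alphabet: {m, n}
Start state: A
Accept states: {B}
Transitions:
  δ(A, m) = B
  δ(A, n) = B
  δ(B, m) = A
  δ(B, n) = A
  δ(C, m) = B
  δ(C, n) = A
m, n, mmm, mmn, mnm, mnn, nmm, nmn, nnm, nnn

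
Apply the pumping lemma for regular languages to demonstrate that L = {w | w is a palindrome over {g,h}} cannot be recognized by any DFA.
Assume L is regular with pumping length p. Idea: pumping the leading g-block breaks the symmetry.
Choose s = g^p h g^p (a palindrome of length 2p+1 ≥ p). By the pumping lemma, s = xyz with |xy| ≤ p, |y| > 0, so y = g^k with k > 0 (xy lies entirely in the first g^p). Then xy²z = g^(p+k) h g^p, which is not a palindrome since p+k ≠ p.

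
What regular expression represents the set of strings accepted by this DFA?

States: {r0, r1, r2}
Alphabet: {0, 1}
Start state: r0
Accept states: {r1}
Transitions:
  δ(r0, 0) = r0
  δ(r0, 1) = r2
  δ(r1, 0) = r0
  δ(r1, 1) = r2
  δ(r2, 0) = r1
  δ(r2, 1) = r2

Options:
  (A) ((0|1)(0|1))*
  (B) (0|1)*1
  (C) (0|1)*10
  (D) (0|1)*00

Check each option against the DFA on short strings; one disagreement eliminates an option:
  (A) ((0|1)(0|1))*: on ε the DFA stays in r0 and rejects (r0 ∉ Accept), but the regex matches it → eliminate
  (B) (0|1)*1: on '1' the DFA goes r0 → r2 and rejects (r2 ∉ Accept), but the regex matches it → eliminate
  (C) (0|1)*10: agrees with the DFA on every string of length ≤ 6
  (D) (0|1)*00: on '00' the DFA goes r0 → r0 → r0 and rejects (r0 ∉ Accept), but the regex matches it → eliminate
Only (C) is consistent with the DFA.
(C) (0|1)*10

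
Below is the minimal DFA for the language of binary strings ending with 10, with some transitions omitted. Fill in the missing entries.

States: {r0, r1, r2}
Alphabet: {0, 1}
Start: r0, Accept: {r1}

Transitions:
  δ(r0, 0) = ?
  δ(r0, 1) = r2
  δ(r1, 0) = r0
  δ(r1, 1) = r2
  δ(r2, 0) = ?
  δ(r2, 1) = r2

From the language and accept set, identify what each state tracks — r0: no suffix match; r1: suffix is 10; r2: one trailing 1.
Each missing δ(q, a) is the state matching the new tracked value after reading a.
δ(r0, 0) = r0; δ(r2, 0) = r1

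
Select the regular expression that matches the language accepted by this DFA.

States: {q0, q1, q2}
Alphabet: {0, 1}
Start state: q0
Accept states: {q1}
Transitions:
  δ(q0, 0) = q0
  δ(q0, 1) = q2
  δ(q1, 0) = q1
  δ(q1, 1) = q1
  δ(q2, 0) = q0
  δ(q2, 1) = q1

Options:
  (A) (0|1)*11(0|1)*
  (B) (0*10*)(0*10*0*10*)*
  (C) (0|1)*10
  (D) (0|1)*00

Check each option against the DFA on short strings; one disagreement eliminates an option:
  (A) (0|1)*11(0|1)*: agrees with the DFA on every string of length ≤ 6
  (B) (0*10*)(0*10*0*10*)*: on '1' the DFA goes q0 → q2 and rejects (q2 ∉ Accept), but the regex matches it → eliminate
  (C) (0|1)*10: on '10' the DFA goes q0 → q2 → q0 and rejects (q0 ∉ Accept), but the regex matches it → eliminate
  (D) (0|1)*00: on '00' the DFA goes q0 → q0 → q0 and rejects (q0 ∉ Accept), but the regex matches it → eliminate
Only (A) is consistent with the DFA.
(A) (0|1)*11(0|1)*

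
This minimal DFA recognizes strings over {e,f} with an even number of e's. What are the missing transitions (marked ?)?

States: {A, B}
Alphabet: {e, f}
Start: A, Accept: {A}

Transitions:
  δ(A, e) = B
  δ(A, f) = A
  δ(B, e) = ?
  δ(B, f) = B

From the language and accept set, identify what each state tracks — A: even number of e's so far; B: odd number of e's so far.
Each missing δ(q, a) is the state matching the new tracked value after reading a.
δ(B, e) = A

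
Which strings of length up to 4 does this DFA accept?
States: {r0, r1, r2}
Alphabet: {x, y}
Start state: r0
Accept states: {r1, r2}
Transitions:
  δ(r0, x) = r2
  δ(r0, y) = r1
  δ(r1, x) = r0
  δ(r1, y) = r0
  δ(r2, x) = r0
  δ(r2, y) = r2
x, y, xy, xxx, xxy, xyy, yxx, yxy, yyx, yyy, xxxy, xyxx, xyxy, xyyy, yxxy, yyxy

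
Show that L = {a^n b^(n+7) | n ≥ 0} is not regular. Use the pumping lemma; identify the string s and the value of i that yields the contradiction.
Assume L is regular with pumping length p. Idea: pumping the a-block breaks the fixed offset of 7.
Choose s = a^p b^(p+7) ∈ L. By the pumping lemma, s = xyz with |xy| ≤ p, |y| > 0, so y = a^k with k ≥ 1. Then xy²z = a^(p+k) b^(p+7). For this to be in L we would need p+7 = (p+k)+7, i.e. k = 0, contradicting k ≥ 1. So xy²z ∉ L.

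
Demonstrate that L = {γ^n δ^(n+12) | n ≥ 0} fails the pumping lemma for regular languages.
Assume L is regular with pumping length p. Idea: pumping the γ-block breaks the fixed offset of 12.
Choose s = γ^p δ^(p+12) ∈ L. By the pumping lemma, s = xyz with |xy| ≤ p, |y| > 0, so y = γ^k with k ≥ 1. Then xy²z = γ^(p+k) δ^(p+12). For this to be in L we would need p+12 = (p+k)+12, i.e. k = 0, contradicting k ≥ 1. So xy²z ∉ L.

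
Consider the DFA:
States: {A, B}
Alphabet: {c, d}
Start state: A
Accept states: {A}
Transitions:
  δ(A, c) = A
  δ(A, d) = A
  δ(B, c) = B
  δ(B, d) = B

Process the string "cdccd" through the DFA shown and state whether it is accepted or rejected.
Processing string "cdccd":
  A --c--> A
  A --d--> A
  A --c--> A
  A --c--> A
  A --d--> A
Final state: A
Accept states: {A}
Yes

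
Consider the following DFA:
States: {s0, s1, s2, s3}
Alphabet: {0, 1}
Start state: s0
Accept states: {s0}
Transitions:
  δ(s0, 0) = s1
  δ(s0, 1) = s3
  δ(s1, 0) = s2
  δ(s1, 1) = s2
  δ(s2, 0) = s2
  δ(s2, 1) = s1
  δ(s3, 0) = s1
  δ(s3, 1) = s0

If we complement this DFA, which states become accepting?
Complement accept states = All states \ Original accept states
= {s0, s1, s2, s3} \ {s0}
{s1, s2, s3}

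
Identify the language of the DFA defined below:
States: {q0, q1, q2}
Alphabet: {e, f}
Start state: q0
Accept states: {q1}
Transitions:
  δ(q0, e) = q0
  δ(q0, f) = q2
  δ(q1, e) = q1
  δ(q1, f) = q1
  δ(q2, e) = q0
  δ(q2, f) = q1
Testing a few strings:
  'fe' → reject
  'f' → reject
  'fee' → reject
  'ffee' → accept
State roles: q0=no progress toward ff; q1=substring ff seen; q2=one trailing f
All strings over {e,f} containing the substring ff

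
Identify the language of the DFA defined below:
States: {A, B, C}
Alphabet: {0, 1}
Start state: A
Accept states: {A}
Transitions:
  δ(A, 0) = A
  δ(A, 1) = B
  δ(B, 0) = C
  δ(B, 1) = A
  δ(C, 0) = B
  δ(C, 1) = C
Testing a few strings:
  '0' → accept
  '101' → reject
  '000' → accept
  '1110' → reject
State roles: A=value ≡ 0 (mod 3); B=value ≡ 1 (mod 3); C=value ≡ 2 (mod 3)
All binary strings representing a multiple of 3 (read in base 2; leading zeros allowed and ε counts as 0)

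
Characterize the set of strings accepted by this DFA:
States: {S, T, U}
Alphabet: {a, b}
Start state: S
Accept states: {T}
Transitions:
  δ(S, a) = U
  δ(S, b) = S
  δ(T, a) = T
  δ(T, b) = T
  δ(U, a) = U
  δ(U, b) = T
Testing a few strings:
  'abab' → accept
  'abb' → accept
  'ba' → reject
  'aab' → accept
State roles: S=no a seen yet; T=substring ab seen; U=seen a a, waiting for b
All strings over {a,b} containing the substring ab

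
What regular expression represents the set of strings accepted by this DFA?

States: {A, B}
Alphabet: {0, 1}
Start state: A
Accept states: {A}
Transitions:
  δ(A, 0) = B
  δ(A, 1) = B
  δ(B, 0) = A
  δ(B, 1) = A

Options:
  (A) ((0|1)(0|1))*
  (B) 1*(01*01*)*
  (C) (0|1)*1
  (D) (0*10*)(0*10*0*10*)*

Check each option against the DFA on short strings; one disagreement eliminates an option:
  (A) ((0|1)(0|1))*: agrees with the DFA on every string of length ≤ 6
  (B) 1*(01*01*)*: on '1' the DFA goes A → B and rejects (B ∉ Accept), but the regex matches it → eliminate
  (C) (0|1)*1: on ε the DFA stays in A and accepts (A ∈ Accept), but the regex does not match it → eliminate
  (D) (0*10*)(0*10*0*10*)*: on ε the DFA stays in A and accepts (A ∈ Accept), but the regex does not match it → eliminate
Only (A) is consistent with the DFA.
(A) ((0|1)(0|1))*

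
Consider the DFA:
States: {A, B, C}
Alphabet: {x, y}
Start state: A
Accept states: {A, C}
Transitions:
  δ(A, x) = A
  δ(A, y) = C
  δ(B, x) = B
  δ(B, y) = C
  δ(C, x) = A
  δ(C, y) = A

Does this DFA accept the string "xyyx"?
Processing string "xyyx":
  A --x--> A
  A --y--> C
  C --y--> A
  A --x--> A
Final state: A
Accept states: {A, C}
Yes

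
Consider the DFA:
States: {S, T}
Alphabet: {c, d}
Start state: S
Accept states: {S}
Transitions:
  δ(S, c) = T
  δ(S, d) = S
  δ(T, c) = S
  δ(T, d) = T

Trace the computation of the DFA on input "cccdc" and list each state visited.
read 'c': S → T
  read 'c': T → S
  read 'c': S → T
  read 'd': T → T
  read 'c': T → S
S -> T -> S -> T -> T -> S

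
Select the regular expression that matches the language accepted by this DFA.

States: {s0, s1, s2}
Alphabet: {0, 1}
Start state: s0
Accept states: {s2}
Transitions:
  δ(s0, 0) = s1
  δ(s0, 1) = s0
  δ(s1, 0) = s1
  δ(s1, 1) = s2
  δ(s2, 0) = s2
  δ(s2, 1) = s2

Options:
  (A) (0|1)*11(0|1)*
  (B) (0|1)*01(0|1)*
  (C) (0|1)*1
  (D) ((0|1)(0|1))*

Check each option against the DFA on short strings; one disagreement eliminates an option:
  (A) (0|1)*11(0|1)*: on '01' the DFA goes s0 → s1 → s2 and accepts (s2 ∈ Accept), but the regex does not match it → eliminate
  (B) (0|1)*01(0|1)*: agrees with the DFA on every string of length ≤ 6
  (C) (0|1)*1: on '1' the DFA goes s0 → s0 and rejects (s0 ∉ Accept), but the regex matches it → eliminate
  (D) ((0|1)(0|1))*: on ε the DFA stays in s0 and rejects (s0 ∉ Accept), but the regex matches it → eliminate
Only (B) is consistent with the DFA.
(B) (0|1)*01(0|1)*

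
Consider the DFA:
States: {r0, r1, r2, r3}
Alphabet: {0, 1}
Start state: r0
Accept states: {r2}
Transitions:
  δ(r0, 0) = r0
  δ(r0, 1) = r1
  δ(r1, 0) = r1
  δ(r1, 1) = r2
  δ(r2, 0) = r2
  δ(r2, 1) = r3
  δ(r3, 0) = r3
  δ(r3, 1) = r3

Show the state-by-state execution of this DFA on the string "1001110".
read '1': r0 → r1
  read '0': r1 → r1
  read '0': r1 → r1
  read '1': r1 → r2
  read '1': r2 → r3
  read '1': r3 → r3
  read '0': r3 → r3
r0 -> r1 -> r1 -> r1 -> r2 -> r3 -> r3 -> r3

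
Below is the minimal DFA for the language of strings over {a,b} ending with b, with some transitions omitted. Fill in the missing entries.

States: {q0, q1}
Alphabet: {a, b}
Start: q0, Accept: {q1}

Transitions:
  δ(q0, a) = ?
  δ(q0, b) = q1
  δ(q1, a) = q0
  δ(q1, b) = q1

From the language and accept set, identify what each state tracks — q0: last symbol not b; q1: last symbol is b.
Each missing δ(q, a) is the state matching the new tracked value after reading a.
δ(q0, a) = q0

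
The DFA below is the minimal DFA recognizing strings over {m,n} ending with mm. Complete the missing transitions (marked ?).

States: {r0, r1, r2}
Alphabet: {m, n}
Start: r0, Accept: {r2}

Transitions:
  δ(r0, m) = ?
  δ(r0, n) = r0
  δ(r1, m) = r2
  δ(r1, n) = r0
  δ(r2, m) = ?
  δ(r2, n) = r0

From the language and accept set, identify what each state tracks — r0: last symbol not m; r1: one trailing m; r2: two trailing m's.
Each missing δ(q, a) is the state matching the new tracked value after reading a.
δ(r0, m) = r1; δ(r2, m) = r2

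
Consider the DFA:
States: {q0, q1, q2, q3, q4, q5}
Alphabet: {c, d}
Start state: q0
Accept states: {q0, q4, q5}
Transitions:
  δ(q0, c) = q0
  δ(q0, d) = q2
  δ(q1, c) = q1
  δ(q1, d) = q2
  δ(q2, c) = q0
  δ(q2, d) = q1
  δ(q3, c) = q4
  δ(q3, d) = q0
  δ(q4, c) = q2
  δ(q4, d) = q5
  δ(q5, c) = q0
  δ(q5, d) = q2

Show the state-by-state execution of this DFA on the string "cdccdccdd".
read 'c': q0 → q0
  read 'd': q0 → q2
  read 'c': q2 → q0
  read 'c': q0 → q0
  read 'd': q0 → q2
  read 'c': q2 → q0
  read 'c': q0 → q0
  read 'd': q0 → q2
  read 'd': q2 → q1
q0 -> q0 -> q2 -> q0 -> q0 -> q2 -> q0 -> q0 -> q2 -> q1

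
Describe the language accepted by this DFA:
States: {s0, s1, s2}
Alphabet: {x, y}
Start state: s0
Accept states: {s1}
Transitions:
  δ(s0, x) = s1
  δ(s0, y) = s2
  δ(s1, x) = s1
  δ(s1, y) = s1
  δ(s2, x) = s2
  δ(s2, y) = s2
Testing a few strings:
  'xx' → accept
  'xxy' → accept
  'x' → accept
  'xyx' → accept
State roles: s0=no input read; s1=started with x; s2=started with y (dead)
All strings over {x,y} starting with x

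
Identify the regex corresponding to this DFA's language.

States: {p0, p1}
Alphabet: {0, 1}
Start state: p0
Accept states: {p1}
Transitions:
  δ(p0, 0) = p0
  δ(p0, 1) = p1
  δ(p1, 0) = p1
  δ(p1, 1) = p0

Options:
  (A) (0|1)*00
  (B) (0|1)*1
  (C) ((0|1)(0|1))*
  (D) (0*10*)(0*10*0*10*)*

Check each option against the DFA on short strings; one disagreement eliminates an option:
  (A) (0|1)*00: on '1' the DFA goes p0 → p1 and accepts (p1 ∈ Accept), but the regex does not match it → eliminate
  (B) (0|1)*1: on '10' the DFA goes p0 → p1 → p1 and accepts (p1 ∈ Accept), but the regex does not match it → eliminate
  (C) ((0|1)(0|1))*: on ε the DFA stays in p0 and rejects (p0 ∉ Accept), but the regex matches it → eliminate
  (D) (0*10*)(0*10*0*10*)*: agrees with the DFA on every string of length ≤ 6
Only (D) is consistent with the DFA.
(D) (0*10*)(0*10*0*10*)*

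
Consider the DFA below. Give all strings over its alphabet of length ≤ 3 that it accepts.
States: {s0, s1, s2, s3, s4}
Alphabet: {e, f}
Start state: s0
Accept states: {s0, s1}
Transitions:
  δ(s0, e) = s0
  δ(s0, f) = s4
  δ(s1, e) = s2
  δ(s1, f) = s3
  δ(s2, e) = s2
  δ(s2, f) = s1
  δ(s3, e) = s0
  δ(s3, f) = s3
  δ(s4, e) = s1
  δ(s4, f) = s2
ε, e, ee, fe, eee, efe, fff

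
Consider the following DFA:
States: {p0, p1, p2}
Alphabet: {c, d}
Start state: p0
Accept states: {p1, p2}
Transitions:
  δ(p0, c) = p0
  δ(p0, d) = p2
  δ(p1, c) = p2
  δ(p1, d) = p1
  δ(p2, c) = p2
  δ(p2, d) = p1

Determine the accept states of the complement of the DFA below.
Complement accept states = All states \ Original accept states
= {p0, p1, p2} \ {p1, p2}
{p0}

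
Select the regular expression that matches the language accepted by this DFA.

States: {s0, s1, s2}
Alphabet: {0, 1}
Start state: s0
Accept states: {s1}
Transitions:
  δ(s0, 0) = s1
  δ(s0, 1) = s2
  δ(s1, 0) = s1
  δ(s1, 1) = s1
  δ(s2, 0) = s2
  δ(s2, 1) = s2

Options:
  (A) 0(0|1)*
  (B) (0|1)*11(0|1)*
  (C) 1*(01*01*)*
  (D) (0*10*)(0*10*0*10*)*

Check each option against the DFA on short strings; one disagreement eliminates an option:
  (A) 0(0|1)*: agrees with the DFA on every string of length ≤ 6
  (B) (0|1)*11(0|1)*: on '0' the DFA goes s0 → s1 and accepts (s1 ∈ Accept), but the regex does not match it → eliminate
  (C) 1*(01*01*)*: on ε the DFA stays in s0 and rejects (s0 ∉ Accept), but the regex matches it → eliminate
  (D) (0*10*)(0*10*0*10*)*: on '0' the DFA goes s0 → s1 and accepts (s1 ∈ Accept), but the regex does not match it → eliminate
Only (A) is consistent with the DFA.
(A) 0(0|1)*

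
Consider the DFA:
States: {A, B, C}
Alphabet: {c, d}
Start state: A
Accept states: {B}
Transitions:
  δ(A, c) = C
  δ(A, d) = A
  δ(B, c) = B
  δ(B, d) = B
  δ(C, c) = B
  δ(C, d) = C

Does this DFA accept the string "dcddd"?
Processing string "dcddd":
  A --d--> A
  A --c--> C
  C --d--> C
  C --d--> C
  C --d--> C
Final state: C
Accept states: {B}
No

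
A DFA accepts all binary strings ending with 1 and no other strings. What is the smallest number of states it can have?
By Myhill–Nerode, count the distinguishable equivalence classes: two classes — last symbol is 1 vs. not.
2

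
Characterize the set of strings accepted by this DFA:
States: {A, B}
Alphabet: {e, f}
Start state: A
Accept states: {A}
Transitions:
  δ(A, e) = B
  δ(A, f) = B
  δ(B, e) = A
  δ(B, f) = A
Testing a few strings:
  'ef' → accept
  'e' → reject
  'f' → reject
  'efe' → reject
State roles: A=even length so far; B=odd length so far
All strings over {e,f} of even length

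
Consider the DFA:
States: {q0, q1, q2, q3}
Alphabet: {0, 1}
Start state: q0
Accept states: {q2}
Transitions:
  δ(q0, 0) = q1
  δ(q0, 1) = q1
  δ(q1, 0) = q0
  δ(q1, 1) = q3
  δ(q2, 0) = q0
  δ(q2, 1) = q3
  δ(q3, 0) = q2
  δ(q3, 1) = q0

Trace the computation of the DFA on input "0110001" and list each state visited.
read '0': q0 → q1
  read '1': q1 → q3
  read '1': q3 → q0
  read '0': q0 → q1
  read '0': q1 → q0
  read '0': q0 → q1
  read '1': q1 → q3
q0 -> q1 -> q3 -> q0 -> q1 -> q0 -> q1 -> q3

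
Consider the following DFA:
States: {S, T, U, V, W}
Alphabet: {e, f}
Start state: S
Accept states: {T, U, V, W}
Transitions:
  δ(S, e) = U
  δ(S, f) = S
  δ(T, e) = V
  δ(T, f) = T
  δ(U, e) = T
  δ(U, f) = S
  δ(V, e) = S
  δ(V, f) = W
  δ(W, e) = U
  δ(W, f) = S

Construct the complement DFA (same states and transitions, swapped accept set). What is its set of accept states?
Complement accept states = All states \ Original accept states
= {S, T, U, V, W} \ {T, U, V, W}
{S}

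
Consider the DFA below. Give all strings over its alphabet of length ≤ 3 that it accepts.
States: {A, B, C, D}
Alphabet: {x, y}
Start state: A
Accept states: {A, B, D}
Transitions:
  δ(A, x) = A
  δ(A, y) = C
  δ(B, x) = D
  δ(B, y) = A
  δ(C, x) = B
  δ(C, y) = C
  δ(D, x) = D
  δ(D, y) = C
ε, x, xx, yx, xxx, xyx, yxx, yxy, yyx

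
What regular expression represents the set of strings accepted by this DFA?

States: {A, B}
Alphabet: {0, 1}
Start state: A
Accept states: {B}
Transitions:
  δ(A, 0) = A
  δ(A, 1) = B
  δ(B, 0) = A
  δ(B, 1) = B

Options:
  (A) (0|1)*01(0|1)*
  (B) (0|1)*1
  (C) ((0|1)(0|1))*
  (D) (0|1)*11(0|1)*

Check each option against the DFA on short strings; one disagreement eliminates an option:
  (A) (0|1)*01(0|1)*: on '1' the DFA goes A → B and accepts (B ∈ Accept), but the regex does not match it → eliminate
  (B) (0|1)*1: agrees with the DFA on every string of length ≤ 6
  (C) ((0|1)(0|1))*: on ε the DFA stays in A and rejects (A ∉ Accept), but the regex matches it → eliminate
  (D) (0|1)*11(0|1)*: on '1' the DFA goes A → B and accepts (B ∈ Accept), but the regex does not match it → eliminate
Only (B) is consistent with the DFA.
(B) (0|1)*1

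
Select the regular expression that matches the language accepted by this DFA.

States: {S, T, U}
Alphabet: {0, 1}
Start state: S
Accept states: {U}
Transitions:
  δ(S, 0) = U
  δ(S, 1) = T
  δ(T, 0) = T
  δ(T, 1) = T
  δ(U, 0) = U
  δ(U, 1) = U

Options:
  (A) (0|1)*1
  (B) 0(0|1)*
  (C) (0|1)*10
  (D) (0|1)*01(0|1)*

Check each option against the DFA on short strings; one disagreement eliminates an option:
  (A) (0|1)*1: on '0' the DFA goes S → U and accepts (U ∈ Accept), but the regex does not match it → eliminate
  (B) 0(0|1)*: agrees with the DFA on every string of length ≤ 6
  (C) (0|1)*10: on '0' the DFA goes S → U and accepts (U ∈ Accept), but the regex does not match it → eliminate
  (D) (0|1)*01(0|1)*: on '0' the DFA goes S → U and accepts (U ∈ Accept), but the regex does not match it → eliminate
Only (B) is consistent with the DFA.
(B) 0(0|1)*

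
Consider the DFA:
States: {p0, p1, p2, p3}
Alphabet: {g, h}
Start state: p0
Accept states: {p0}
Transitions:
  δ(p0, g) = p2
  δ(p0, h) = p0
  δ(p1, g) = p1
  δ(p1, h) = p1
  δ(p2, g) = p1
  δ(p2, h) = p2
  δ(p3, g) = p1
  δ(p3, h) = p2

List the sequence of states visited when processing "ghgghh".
read 'g': p0 → p2
  read 'h': p2 → p2
  read 'g': p2 → p1
  read 'g': p1 → p1
  read 'h': p1 → p1
  read 'h': p1 → p1
p0 -> p2 -> p2 -> p1 -> p1 -> p1 -> p1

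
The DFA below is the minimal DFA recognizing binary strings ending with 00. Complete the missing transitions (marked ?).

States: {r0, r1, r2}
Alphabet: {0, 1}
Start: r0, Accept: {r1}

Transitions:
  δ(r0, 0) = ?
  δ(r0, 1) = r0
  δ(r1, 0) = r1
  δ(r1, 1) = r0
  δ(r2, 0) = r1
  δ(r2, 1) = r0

From the language and accept set, identify what each state tracks — r0: last symbol not 0; r1: two trailing 0's; r2: one trailing 0.
Each missing δ(q, a) is the state matching the new tracked value after reading a.
δ(r0, 0) = r2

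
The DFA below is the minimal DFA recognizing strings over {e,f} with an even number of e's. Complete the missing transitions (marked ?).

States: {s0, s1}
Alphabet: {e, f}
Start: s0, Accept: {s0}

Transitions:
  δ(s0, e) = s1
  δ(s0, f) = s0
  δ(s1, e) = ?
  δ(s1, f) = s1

From the language and accept set, identify what each state tracks — s0: even number of e's so far; s1: odd number of e's so far.
Each missing δ(q, a) is the state matching the new tracked value after reading a.
δ(s1, e) = s0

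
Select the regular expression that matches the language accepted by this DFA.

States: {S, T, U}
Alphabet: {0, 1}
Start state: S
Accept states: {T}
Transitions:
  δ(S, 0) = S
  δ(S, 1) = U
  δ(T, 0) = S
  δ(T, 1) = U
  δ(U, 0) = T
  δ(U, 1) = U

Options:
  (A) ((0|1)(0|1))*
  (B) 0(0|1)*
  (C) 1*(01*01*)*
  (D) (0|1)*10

Check each option against the DFA on short strings; one disagreement eliminates an option:
  (A) ((0|1)(0|1))*: on ε the DFA stays in S and rejects (S ∉ Accept), but the regex matches it → eliminate
  (B) 0(0|1)*: on '0' the DFA goes S → S and rejects (S ∉ Accept), but the regex matches it → eliminate
  (C) 1*(01*01*)*: on ε the DFA stays in S and rejects (S ∉ Accept), but the regex matches it → eliminate
  (D) (0|1)*10: agrees with the DFA on every string of length ≤ 6
Only (D) is consistent with the DFA.
(D) (0|1)*10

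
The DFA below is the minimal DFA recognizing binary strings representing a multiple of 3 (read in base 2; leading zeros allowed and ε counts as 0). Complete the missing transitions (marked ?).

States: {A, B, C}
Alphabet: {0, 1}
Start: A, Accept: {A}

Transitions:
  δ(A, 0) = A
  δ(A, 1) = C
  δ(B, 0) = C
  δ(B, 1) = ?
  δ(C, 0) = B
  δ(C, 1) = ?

From the language and accept set, identify what each state tracks — A: value ≡ 0 (mod 3); B: value ≡ 2 (mod 3); C: value ≡ 1 (mod 3).
Each missing δ(q, a) is the state matching the new tracked value after reading a.
δ(B, 1) = B; δ(C, 1) = A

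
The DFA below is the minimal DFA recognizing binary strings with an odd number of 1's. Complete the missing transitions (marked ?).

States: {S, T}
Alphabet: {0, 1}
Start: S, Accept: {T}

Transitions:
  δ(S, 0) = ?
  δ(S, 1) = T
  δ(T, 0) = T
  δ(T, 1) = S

From the language and accept set, identify what each state tracks — S: even number of 1's so far; T: odd number of 1's so far.
Each missing δ(q, a) is the state matching the new tracked value after reading a.
δ(S, 0) = S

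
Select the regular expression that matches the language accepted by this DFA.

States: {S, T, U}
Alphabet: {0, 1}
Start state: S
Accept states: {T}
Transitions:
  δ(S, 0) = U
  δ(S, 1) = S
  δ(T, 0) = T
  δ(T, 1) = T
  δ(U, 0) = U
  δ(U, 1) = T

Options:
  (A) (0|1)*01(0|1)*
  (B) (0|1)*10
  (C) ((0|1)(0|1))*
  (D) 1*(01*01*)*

Check each option against the DFA on short strings; one disagreement eliminates an option:
  (A) (0|1)*01(0|1)*: agrees with the DFA on every string of length ≤ 6
  (B) (0|1)*10: on '01' the DFA goes S → U → T and accepts (T ∈ Accept), but the regex does not match it → eliminate
  (C) ((0|1)(0|1))*: on ε the DFA stays in S and rejects (S ∉ Accept), but the regex matches it → eliminate
  (D) 1*(01*01*)*: on ε the DFA stays in S and rejects (S ∉ Accept), but the regex matches it → eliminate
Only (A) is consistent with the DFA.
(A) (0|1)*01(0|1)*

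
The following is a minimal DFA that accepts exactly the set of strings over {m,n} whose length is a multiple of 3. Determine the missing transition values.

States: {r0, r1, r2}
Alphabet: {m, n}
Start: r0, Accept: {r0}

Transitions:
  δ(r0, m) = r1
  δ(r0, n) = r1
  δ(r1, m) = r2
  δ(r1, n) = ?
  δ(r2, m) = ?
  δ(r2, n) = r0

From the language and accept set, identify what each state tracks — r0: length ≡ 0 (mod 3); r1: length ≡ 1 (mod 3); r2: length ≡ 2 (mod 3).
Each missing δ(q, a) is the state matching the new tracked value after reading a.
δ(r1, n) = r2; δ(r2, m) = r0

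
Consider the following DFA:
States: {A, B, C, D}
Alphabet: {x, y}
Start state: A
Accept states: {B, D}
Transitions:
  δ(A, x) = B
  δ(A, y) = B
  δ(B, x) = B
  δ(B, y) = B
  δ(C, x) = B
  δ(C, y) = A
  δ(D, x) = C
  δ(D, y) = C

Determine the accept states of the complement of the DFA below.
Complement accept states = All states \ Original accept states
= {A, B, C, D} \ {B, D}
{A, C}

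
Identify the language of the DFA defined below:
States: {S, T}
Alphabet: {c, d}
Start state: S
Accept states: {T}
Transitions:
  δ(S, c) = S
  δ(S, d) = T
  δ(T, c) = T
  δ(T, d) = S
Testing a few strings:
  'cdd' → reject
  'ddd' → accept
  'dc' → accept
  'ddc' → reject
State roles: S=even number of d's so far; T=odd number of d's so far
All strings over {c,d} with an odd number of d's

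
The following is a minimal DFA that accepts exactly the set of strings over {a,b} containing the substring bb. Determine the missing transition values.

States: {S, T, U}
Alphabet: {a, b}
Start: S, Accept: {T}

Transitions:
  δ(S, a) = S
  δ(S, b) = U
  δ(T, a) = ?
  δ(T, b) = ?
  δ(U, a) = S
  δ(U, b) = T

From the language and accept set, identify what each state tracks — S: no progress toward bb; T: substring bb seen; U: one trailing b.
Each missing δ(q, a) is the state matching the new tracked value after reading a.
δ(T, a) = T; δ(T, b) = T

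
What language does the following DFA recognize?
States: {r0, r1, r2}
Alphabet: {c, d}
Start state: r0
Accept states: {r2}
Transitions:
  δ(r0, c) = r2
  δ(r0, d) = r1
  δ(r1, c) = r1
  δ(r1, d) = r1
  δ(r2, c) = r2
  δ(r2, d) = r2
Testing a few strings:
  'dd' → reject
  'dcc' → reject
  'd' → reject
  'c' → accept
State roles: r0=no input read; r1=started with d (dead); r2=started with c
All strings over {c,d} starting with c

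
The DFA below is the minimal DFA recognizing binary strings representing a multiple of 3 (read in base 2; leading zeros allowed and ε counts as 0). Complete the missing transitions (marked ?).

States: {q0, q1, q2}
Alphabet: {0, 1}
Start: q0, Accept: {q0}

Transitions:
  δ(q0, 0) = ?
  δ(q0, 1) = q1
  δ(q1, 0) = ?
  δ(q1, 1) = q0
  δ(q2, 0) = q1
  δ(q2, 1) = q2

From the language and accept set, identify what each state tracks — q0: value ≡ 0 (mod 3); q1: value ≡ 1 (mod 3); q2: value ≡ 2 (mod 3).
Each missing δ(q, a) is the state matching the new tracked value after reading a.
δ(q0, 0) = q0; δ(q1, 0) = q2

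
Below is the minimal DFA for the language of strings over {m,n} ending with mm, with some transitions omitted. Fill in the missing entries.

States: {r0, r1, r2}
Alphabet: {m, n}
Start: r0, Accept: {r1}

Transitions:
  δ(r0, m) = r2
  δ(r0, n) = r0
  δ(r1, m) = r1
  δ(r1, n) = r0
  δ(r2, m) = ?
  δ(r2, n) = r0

From the language and accept set, identify what each state tracks — r0: last symbol not m; r1: two trailing m's; r2: one trailing m.
Each missing δ(q, a) is the state matching the new tracked value after reading a.
δ(r2, m) = r1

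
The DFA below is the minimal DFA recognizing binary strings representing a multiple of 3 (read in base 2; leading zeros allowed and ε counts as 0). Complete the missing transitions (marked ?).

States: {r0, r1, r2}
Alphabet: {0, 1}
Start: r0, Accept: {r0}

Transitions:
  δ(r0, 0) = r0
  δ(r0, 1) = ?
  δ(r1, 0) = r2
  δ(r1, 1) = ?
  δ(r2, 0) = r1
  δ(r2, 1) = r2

From the language and accept set, identify what each state tracks — r0: value ≡ 0 (mod 3); r1: value ≡ 1 (mod 3); r2: value ≡ 2 (mod 3).
Each missing δ(q, a) is the state matching the new tracked value after reading a.
δ(r0, 1) = r1; δ(r1, 1) = r0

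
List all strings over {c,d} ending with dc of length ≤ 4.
dc, cdc, ddc, ccdc, cddc, dcdc, dddc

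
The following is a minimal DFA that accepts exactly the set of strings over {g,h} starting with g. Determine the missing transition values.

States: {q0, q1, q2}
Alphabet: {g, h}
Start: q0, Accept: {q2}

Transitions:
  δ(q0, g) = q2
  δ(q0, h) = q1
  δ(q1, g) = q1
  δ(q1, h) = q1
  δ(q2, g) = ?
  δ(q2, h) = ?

From the language and accept set, identify what each state tracks — q0: no input read; q1: started with h (dead); q2: started with g.
Each missing δ(q, a) is the state matching the new tracked value after reading a.
δ(q2, g) = q2; δ(q2, h) = q2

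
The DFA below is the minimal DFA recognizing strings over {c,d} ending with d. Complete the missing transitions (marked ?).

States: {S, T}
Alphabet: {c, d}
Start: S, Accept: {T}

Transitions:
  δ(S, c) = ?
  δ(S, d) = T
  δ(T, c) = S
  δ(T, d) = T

From the language and accept set, identify what each state tracks — S: last symbol not d; T: last symbol is d.
Each missing δ(q, a) is the state matching the new tracked value after reading a.
δ(S, c) = S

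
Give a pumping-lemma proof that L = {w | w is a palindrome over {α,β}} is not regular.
Assume L is regular with pumping length p. Idea: pumping the leading α-block breaks the symmetry.
Choose s = α^p β α^p (a palindrome of length 2p+1 ≥ p). By the pumping lemma, s = xyz with |xy| ≤ p, |y| > 0, so y = α^k with k > 0 (xy lies entirely in the first α^p). Then xy²z = α^(p+k) β α^p, which is not a palindrome since p+k ≠ p.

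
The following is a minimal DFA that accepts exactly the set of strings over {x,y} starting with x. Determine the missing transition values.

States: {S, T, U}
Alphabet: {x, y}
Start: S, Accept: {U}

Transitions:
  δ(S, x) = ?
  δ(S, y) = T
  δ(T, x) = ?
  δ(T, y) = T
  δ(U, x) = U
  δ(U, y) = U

From the language and accept set, identify what each state tracks — S: no input read; T: started with y (dead); U: started with x.
Each missing δ(q, a) is the state matching the new tracked value after reading a.
δ(S, x) = U; δ(T, x) = T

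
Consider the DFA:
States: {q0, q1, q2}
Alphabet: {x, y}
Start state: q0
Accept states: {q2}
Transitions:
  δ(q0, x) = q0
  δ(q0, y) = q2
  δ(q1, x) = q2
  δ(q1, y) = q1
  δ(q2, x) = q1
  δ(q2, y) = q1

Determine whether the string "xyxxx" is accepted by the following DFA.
Processing string "xyxxx":
  q0 --x--> q0
  q0 --y--> q2
  q2 --x--> q1
  q1 --x--> q2
  q2 --x--> q1
Final state: q1
Accept states: {q2}
No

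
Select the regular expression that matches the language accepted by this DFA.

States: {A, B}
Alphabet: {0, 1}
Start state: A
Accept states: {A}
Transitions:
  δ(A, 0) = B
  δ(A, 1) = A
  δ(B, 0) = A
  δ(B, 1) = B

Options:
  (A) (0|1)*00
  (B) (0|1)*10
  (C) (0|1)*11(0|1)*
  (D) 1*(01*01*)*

Check each option against the DFA on short strings; one disagreement eliminates an option:
  (A) (0|1)*00: on ε the DFA stays in A and accepts (A ∈ Accept), but the regex does not match it → eliminate
  (B) (0|1)*10: on ε the DFA stays in A and accepts (A ∈ Accept), but the regex does not match it → eliminate
  (C) (0|1)*11(0|1)*: on ε the DFA stays in A and accepts (A ∈ Accept), but the regex does not match it → eliminate
  (D) 1*(01*01*)*: agrees with the DFA on every string of length ≤ 6
Only (D) is consistent with the DFA.
(D) 1*(01*01*)*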